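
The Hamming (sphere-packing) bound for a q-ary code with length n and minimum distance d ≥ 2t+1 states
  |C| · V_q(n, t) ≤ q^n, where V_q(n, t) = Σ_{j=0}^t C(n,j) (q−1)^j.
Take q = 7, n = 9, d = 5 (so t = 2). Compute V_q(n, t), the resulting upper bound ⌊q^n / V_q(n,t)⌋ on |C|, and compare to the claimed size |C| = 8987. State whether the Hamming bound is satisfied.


V_q(n, t) = 1351, q^n = 40353607, Hamming bound = 29869, |C| = 8987 ≤ bound (satisfied).

Step 1: Compute V_q(n, t) = Σ_{j=0}^2 C(n, j) (q−1)^j.
  j = 0: C(9,0)·(6)^0 = 1·1 = 1.
  j = 1: C(9,1)·(6)^1 = 9·6 = 54.
  j = 2: C(9,2)·(6)^2 = 36·36 = 1296.
  V_q(n, t) = 1 + 54 + 1296 = 1351.
Step 2: q^n = 7^9 = 40353607.
Step 3: Hamming bound ⌊q^n / V_q(n,t)⌋ = ⌊40353607/1351⌋ = 29869.
Step 4: Compare |C| = 8987 to 29869: satisfied.
The claimed |C| lies below the Hamming bound.


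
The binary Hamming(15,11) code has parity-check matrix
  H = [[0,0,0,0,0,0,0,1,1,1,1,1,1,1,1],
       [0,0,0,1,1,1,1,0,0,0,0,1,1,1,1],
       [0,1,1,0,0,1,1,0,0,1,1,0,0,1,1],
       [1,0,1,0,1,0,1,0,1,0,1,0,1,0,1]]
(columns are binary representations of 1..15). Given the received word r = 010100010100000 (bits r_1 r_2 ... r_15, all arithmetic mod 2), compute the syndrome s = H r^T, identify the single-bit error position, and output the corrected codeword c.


s = (0, 1, 0, 0)^T, error position = 4, corrected codeword c = 010000010100000

Compute s = H r^T mod 2 one row at a time:
  s_1 = 1 + 0 + 1 + 0 + 0 + 0 + 0 + 0 = 2 ≡ 0 (mod 2).
  s_2 = 1 + 0 + 0 + 0 + 0 + 0 + 0 + 0 = 1 ≡ 1 (mod 2).
  s_3 = 1 + 0 + 0 + 0 + 1 + 0 + 0 + 0 = 2 ≡ 0 (mod 2).
  s_4 = 0 + 0 + 0 + 0 + 0 + 0 + 0 + 0 = 0 ≡ 0 (mod 2).
s = (0, 1, 0, 0)^T — this equals column 4 of H (binary 0100), so error is at position 4.
Correct: flip bit 4 of r = 010100010100000 to get c = 010000010100000.


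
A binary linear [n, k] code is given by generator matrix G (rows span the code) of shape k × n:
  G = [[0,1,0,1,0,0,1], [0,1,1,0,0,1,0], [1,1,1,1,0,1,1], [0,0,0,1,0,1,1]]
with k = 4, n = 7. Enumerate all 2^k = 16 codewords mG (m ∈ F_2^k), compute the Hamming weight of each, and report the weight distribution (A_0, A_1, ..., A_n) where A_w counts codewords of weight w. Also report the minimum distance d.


Weight distribution: A_0 = 1, A_1 = 1, A_2 = 3, A_3 = 6, A_4 = 3, A_5 = 1, A_6 = 1. Minimum distance d = 1.

Enumerate all 2^4 = 16 messages m ∈ F_2^4.
For each, compute codeword c = mG in F_2^7, then tally its weight.
  m = 0000 → c = 0000000, weight = 0.
  m = 1000 → c = 0101001, weight = 3.
  m = 0100 → c = 0110010, weight = 3.
  m = 1100 → c = 0011011, weight = 4.
  m = 0010 → c = 1111011, weight = 6.
  m = 1010 → c = 1010010, weight = 3.
  m = 0110 → c = 1001001, weight = 3.
  m = 1110 → c = 1100000, weight = 2.
  m = 0001 → c = 0001011, weight = 3.
  m = 1001 → c = 0100010, weight = 2.
  m = 0101 → c = 0111001, weight = 4.
  m = 1101 → c = 0010000, weight = 1.
  m = 0011 → c = 1110000, weight = 3.
  m = 1011 → c = 1011001, weight = 4.
  m = 0111 → c = 1000010, weight = 2.
  m = 1111 → c = 1101011, weight = 5.
Tally weights:
  weight 0: 1 codewords.
  weight 1: 1 codewords.
  weight 2: 3 codewords.
  weight 3: 6 codewords.
  weight 4: 3 codewords.
  weight 5: 1 codewords.
  weight 6: 1 codewords.
Minimum distance d = smallest w > 0 with A_w > 0 = 1.
Sanity: Σ A_w = 16 = 2^4 = 16 ✓.


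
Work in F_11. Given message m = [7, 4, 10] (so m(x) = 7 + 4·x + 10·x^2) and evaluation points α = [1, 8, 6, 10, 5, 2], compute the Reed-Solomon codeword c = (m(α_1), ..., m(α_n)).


c = [10, 8, 6, 2, 2, 0]

Message polynomial: m(x) = 7 + 4·x + 10·x^2 (mod 11).
For each evaluation point α_i, compute m(α_i) mod 11:
  α_1 = 1: Horner steps 10 → 3 → 10, so m(1) = 10.
  α_2 = 8: Horner steps 10 → 7 → 8, so m(8) = 8.
  α_3 = 6: Horner steps 10 → 9 → 6, so m(6) = 6.
  α_4 = 10: Horner steps 10 → 5 → 2, so m(10) = 2.
  α_5 = 5: Horner steps 10 → 10 → 2, so m(5) = 2.
  α_6 = 2: Horner steps 10 → 2 → 0, so m(2) = 0.
Codeword c = [10, 8, 6, 2, 2, 0] ∈ F_11^6.


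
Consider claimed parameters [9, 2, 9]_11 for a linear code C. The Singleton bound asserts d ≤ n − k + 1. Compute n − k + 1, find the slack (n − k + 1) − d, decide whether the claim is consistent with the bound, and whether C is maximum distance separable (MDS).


Singleton RHS = n − k + 1 = 8, slack = -1, bound violated (no such code; not MDS).

Singleton bound: d ≤ n − k + 1.
Here n = 9, k = 2, so n − k + 1 = 8.
Given d = 9, check d ≤ 8: NO.
Slack = (n − k + 1) − d = -1.
The slack is negative: d = 9 exceeds n − k + 1 = 8 by 1, so the Singleton bound is violated and no linear [9, 2, 9]_11 code can exist. In particular it is not MDS (MDS requires d = n − k + 1 exactly).
Description: the claimed parameters are [9, 2, 9]_11; such a code would be impossible (violates the Singleton bound).


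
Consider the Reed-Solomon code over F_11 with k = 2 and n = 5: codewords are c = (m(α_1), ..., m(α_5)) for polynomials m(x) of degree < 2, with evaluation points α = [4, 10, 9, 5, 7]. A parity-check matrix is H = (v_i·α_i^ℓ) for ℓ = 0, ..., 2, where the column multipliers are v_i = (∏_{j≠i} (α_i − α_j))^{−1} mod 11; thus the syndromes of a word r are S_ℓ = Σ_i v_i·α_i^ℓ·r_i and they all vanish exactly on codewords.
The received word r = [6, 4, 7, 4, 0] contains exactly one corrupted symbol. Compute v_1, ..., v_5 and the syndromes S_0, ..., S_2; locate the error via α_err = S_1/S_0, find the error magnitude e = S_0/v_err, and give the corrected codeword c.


S = (5, 6, 5), error at position 2, error magnitude e = 10, c = [6, 5, 7, 4, 0].

Step 1: column multipliers v_i = (∏_{j≠i}(α_i − α_j))^{−1} mod 11.
  i = 1 (α = 4): (4−10)(4−9)(4−5)(4−7) = (−6)·(−5)·(−1)·(−3) = 90 ≡ 2, so v_1 = 2^{−1} = 6 (mod 11).
  i = 2 (α = 10): (10−4)(10−9)(10−5)(10−7) = 6·1·5·3 = 90 ≡ 2, so v_2 = 2^{−1} = 6 (mod 11).
  i = 3 (α = 9): (9−4)(9−10)(9−5)(9−7) = 5·(−1)·4·2 = −40 ≡ 4, so v_3 = 4^{−1} = 3 (mod 11).
  i = 4 (α = 5): (5−4)(5−10)(5−9)(5−7) = 1·(−5)·(−4)·(−2) = −40 ≡ 4, so v_4 = 4^{−1} = 3 (mod 11).
  i = 5 (α = 7): (7−4)(7−10)(7−9)(7−5) = 3·(−3)·(−2)·2 = 36 ≡ 3, so v_5 = 3^{−1} = 4 (mod 11).
  v = [6, 6, 3, 3, 4].
Step 2: syndromes of r = [6, 4, 7, 4, 0] (all sums mod 11).
  S_0 = Σ v_i r_i = 6·6 + 6·4 + 3·7 + 3·4 + 4·0 = 93 ≡ 5.
  S_1 = Σ v_i α_i r_i = 6·4·6 + 6·10·4 + 3·9·7 + 3·5·4 + 4·7·0 = 633 ≡ 6.
  α_i^2 mod 11 = [5, 1, 4, 3, 5].
  S_2 = Σ v_i α_i^2 r_i = 6·5·6 + 6·1·4 + 3·4·7 + 3·3·4 + 4·5·0 = 324 ≡ 5.
  S = (5, 6, 5) ≠ 0, so r is not a codeword (an error is present).
Step 3: locate the error. For a single error e at position i, S_ℓ = v_i·e·α_i^ℓ, so α_err = S_1/S_0.
  S_0^{−1} = 5^{−1} = 9 (mod 11), so α_err = 6·9 = 54 ≡ 10 = α_2. Error position i = 2.
  Consistency check: S_2/S_1 = 5·2 = 10 ≡ 10 = α_err ✓ (single-error assumption holds).
Step 4: error magnitude e = S_0/v_2 = S_0·∏_{j≠2}(α_2 − α_j) = 5·2 = 10 ≡ 10 (mod 11).
Step 5: correct position 2: c_2 = r_2 − e = 4 − 10 ≡ 5 (mod 11). Hence c = [6, 5, 7, 4, 0].
  Check: interpolating c through the α_i gives m(x) = 3 + 9·x (degree < 2) with m(α_i) = c_i for every i, so c is indeed a codeword.


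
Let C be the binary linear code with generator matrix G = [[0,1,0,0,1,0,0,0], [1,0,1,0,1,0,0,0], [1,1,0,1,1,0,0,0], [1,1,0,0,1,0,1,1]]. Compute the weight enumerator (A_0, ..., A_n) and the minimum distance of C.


Weight distribution: A_0 = 1, A_2 = 2, A_3 = 6, A_4 = 3, A_5 = 2, A_6 = 2. Minimum distance d = 2.

Enumerate all 2^4 = 16 messages m ∈ F_2^4.
For each, compute codeword c = mG in F_2^8, then tally its weight.
  m = 0000 → c = 00000000, weight = 0.
  m = 1000 → c = 01001000, weight = 2.
  m = 0100 → c = 10101000, weight = 3.
  m = 1100 → c = 11100000, weight = 3.
  m = 0010 → c = 11011000, weight = 4.
  m = 1010 → c = 10010000, weight = 2.
  m = 0110 → c = 01110000, weight = 3.
  m = 1110 → c = 00111000, weight = 3.
  m = 0001 → c = 11001011, weight = 5.
  m = 1001 → c = 10000011, weight = 3.
  m = 0101 → c = 01100011, weight = 4.
  m = 1101 → c = 00101011, weight = 4.
  m = 0011 → c = 00010011, weight = 3.
  m = 1011 → c = 01011011, weight = 5.
  m = 0111 → c = 10111011, weight = 6.
  m = 1111 → c = 11110011, weight = 6.
Tally weights:
  weight 0: 1 codewords.
  weight 2: 2 codewords.
  weight 3: 6 codewords.
  weight 4: 3 codewords.
  weight 5: 2 codewords.
  weight 6: 2 codewords.
Minimum distance d = smallest w > 0 with A_w > 0 = 2.
Sanity: Σ A_w = 16 = 2^4 = 16 ✓.


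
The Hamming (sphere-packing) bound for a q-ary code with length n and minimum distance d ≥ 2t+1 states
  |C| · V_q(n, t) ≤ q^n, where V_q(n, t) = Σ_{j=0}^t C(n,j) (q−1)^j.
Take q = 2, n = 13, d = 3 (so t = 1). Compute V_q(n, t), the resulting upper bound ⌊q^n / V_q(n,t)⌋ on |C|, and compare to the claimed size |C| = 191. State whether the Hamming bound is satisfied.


V_q(n, t) = 14, q^n = 8192, Hamming bound = 585, |C| = 191 ≤ bound (satisfied).

Step 1: Compute V_q(n, t) = Σ_{j=0}^1 C(n, j) (q−1)^j.
  j = 0: C(13,0)·(1)^0 = 1·1 = 1.
  j = 1: C(13,1)·(1)^1 = 13·1 = 13.
  V_q(n, t) = 1 + 13 = 14.
Step 2: q^n = 2^13 = 8192.
Step 3: Hamming bound ⌊q^n / V_q(n,t)⌋ = ⌊8192/14⌋ = 585.
Step 4: Compare |C| = 191 to 585: satisfied.
The claimed |C| lies below the Hamming bound.


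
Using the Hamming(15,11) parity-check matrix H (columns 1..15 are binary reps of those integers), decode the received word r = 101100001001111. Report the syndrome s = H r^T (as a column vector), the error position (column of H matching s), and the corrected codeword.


s = (1, 1, 1, 1)^T, error position = 15, corrected codeword c = 101100001001110

Compute s = H r^T mod 2 one row at a time:
  s_1 = 0 + 1 + 0 + 0 + 1 + 1 + 1 + 1 = 5 ≡ 1 (mod 2).
  s_2 = 1 + 0 + 0 + 0 + 1 + 1 + 1 + 1 = 5 ≡ 1 (mod 2).
  s_3 = 0 + 1 + 0 + 0 + 0 + 0 + 1 + 1 = 3 ≡ 1 (mod 2).
  s_4 = 1 + 1 + 0 + 0 + 1 + 0 + 1 + 1 = 5 ≡ 1 (mod 2).
s = (1, 1, 1, 1)^T — this equals column 15 of H (binary 1111), so error is at position 15.
Correct: flip bit 15 of r = 101100001001111 to get c = 101100001001110.


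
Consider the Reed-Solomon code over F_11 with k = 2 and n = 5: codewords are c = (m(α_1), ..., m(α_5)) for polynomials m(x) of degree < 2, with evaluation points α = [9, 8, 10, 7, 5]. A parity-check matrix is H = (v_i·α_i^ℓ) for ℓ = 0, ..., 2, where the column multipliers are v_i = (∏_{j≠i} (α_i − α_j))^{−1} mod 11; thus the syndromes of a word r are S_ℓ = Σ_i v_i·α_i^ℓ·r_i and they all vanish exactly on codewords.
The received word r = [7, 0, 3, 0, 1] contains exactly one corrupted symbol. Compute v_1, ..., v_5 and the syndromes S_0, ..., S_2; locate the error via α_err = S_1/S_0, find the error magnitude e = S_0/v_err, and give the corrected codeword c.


S = (4, 6, 9), error at position 4, error magnitude e = 7, c = [7, 0, 3, 4, 1].

Step 1: column multipliers v_i = (∏_{j≠i}(α_i − α_j))^{−1} mod 11.
  i = 1 (α = 9): (9−8)(9−10)(9−7)(9−5) = 1·(−1)·2·4 = −8 ≡ 3, so v_1 = 3^{−1} = 4 (mod 11).
  i = 2 (α = 8): (8−9)(8−10)(8−7)(8−5) = (−1)·(−2)·1·3 = 6 ≡ 6, so v_2 = 6^{−1} = 2 (mod 11).
  i = 3 (α = 10): (10−9)(10−8)(10−7)(10−5) = 1·2·3·5 = 30 ≡ 8, so v_3 = 8^{−1} = 7 (mod 11).
  i = 4 (α = 7): (7−9)(7−8)(7−10)(7−5) = (−2)·(−1)·(−3)·2 = −12 ≡ 10, so v_4 = 10^{−1} = 10 (mod 11).
  i = 5 (α = 5): (5−9)(5−8)(5−10)(5−7) = (−4)·(−3)·(−5)·(−2) = 120 ≡ 10, so v_5 = 10^{−1} = 10 (mod 11).
  v = [4, 2, 7, 10, 10].
Step 2: syndromes of r = [7, 0, 3, 0, 1] (all sums mod 11).
  S_0 = Σ v_i r_i = 4·7 + 2·0 + 7·3 + 10·0 + 10·1 = 59 ≡ 4.
  S_1 = Σ v_i α_i r_i = 4·9·7 + 2·8·0 + 7·10·3 + 10·7·0 + 10·5·1 = 512 ≡ 6.
  α_i^2 mod 11 = [4, 9, 1, 5, 3].
  S_2 = Σ v_i α_i^2 r_i = 4·4·7 + 2·9·0 + 7·1·3 + 10·5·0 + 10·3·1 = 163 ≡ 9.
  S = (4, 6, 9) ≠ 0, so r is not a codeword (an error is present).
Step 3: locate the error. For a single error e at position i, S_ℓ = v_i·e·α_i^ℓ, so α_err = S_1/S_0.
  S_0^{−1} = 4^{−1} = 3 (mod 11), so α_err = 6·3 = 18 ≡ 7 = α_4. Error position i = 4.
  Consistency check: S_2/S_1 = 9·2 = 18 ≡ 7 = α_err ✓ (single-error assumption holds).
Step 4: error magnitude e = S_0/v_4 = S_0·∏_{j≠4}(α_4 − α_j) = 4·10 = 40 ≡ 7 (mod 11).
Step 5: correct position 4: c_4 = r_4 − e = 0 − 7 ≡ 4 (mod 11). Hence c = [7, 0, 3, 4, 1].
  Check: interpolating c through the α_i gives m(x) = 10 + 7·x (degree < 2) with m(α_i) = c_i for every i, so c is indeed a codeword.


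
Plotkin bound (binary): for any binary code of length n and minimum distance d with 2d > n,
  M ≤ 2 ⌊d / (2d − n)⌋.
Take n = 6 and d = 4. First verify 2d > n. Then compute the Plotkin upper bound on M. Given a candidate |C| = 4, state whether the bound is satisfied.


Plotkin bound M ≤ 4; given |C| = 4 ≤ bound (satisfied).

Check applicability: 2d = 8, n = 6.
2d − n = 2 > 0, so Plotkin applies.
Compute d/(2d−n) = 4/2 ≈ 2.0000.
⌊d/(2d−n)⌋ = 2.
Plotkin bound: M ≤ 2·2 = 4.
Given |C| = 4, check: satisfied.
This |C| is at the Plotkin bound.


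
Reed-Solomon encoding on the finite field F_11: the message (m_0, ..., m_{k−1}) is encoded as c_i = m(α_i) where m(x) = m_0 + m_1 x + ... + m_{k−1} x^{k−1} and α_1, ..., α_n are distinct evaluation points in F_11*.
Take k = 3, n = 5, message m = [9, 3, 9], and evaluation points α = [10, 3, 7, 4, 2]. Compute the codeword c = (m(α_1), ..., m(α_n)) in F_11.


c = [4, 0, 9, 0, 7]

Message polynomial: m(x) = 9 + 3·x + 9·x^2 (mod 11).
For each evaluation point α_i, compute m(α_i) mod 11:
  α_1 = 10: Horner steps 9 → 5 → 4, so m(10) = 4.
  α_2 = 3: Horner steps 9 → 8 → 0, so m(3) = 0.
  α_3 = 7: Horner steps 9 → 0 → 9, so m(7) = 9.
  α_4 = 4: Horner steps 9 → 6 → 0, so m(4) = 0.
  α_5 = 2: Horner steps 9 → 10 → 7, so m(2) = 7.
Codeword c = [4, 0, 9, 0, 7] ∈ F_11^5.


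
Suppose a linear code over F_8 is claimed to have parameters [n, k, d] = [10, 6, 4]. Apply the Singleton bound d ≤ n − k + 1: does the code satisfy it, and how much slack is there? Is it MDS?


Singleton RHS = n − k + 1 = 5, slack = 1, bound satisfied, not MDS.

Singleton bound: d ≤ n − k + 1.
Here n = 10, k = 6, so n − k + 1 = 5.
Given d = 4, check d ≤ 5: YES.
Slack = (n − k + 1) − d = 1.
The code is NOT MDS (slack = 1 > 0).
Description: the claimed parameters are [10, 6, 4]_8; such a code would be non-MDS.


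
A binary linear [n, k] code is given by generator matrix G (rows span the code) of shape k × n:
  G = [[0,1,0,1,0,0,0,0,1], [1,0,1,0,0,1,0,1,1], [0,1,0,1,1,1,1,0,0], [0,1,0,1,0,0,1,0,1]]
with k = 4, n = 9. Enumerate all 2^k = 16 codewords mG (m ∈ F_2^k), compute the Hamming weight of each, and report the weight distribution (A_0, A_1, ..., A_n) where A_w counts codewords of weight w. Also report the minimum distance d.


Weight distribution: A_0 = 1, A_1 = 1, A_3 = 2, A_4 = 4, A_5 = 3, A_6 = 2, A_7 = 2, A_8 = 1. Minimum distance d = 1.

Enumerate all 2^4 = 16 messages m ∈ F_2^4.
For each, compute codeword c = mG in F_2^9, then tally its weight.
  m = 0000 → c = 000000000, weight = 0.
  m = 1000 → c = 010100001, weight = 3.
  m = 0100 → c = 101001011, weight = 5.
  m = 1100 → c = 111101010, weight = 6.
  m = 0010 → c = 010111100, weight = 5.
  m = 1010 → c = 000011101, weight = 4.
  m = 0110 → c = 111110111, weight = 8.
  m = 1110 → c = 101010110, weight = 5.
  m = 0001 → c = 010100101, weight = 4.
  m = 1001 → c = 000000100, weight = 1.
  m = 0101 → c = 111101110, weight = 7.
  m = 1101 → c = 101001111, weight = 6.
  m = 0011 → c = 000011001, weight = 3.
  m = 1011 → c = 010111000, weight = 4.
  m = 0111 → c = 101010010, weight = 4.
  m = 1111 → c = 111110011, weight = 7.
Tally weights:
  weight 0: 1 codewords.
  weight 1: 1 codewords.
  weight 3: 2 codewords.
  weight 4: 4 codewords.
  weight 5: 3 codewords.
  weight 6: 2 codewords.
  weight 7: 2 codewords.
  weight 8: 1 codewords.
Minimum distance d = smallest w > 0 with A_w > 0 = 1.
Sanity: Σ A_w = 16 = 2^4 = 16 ✓.


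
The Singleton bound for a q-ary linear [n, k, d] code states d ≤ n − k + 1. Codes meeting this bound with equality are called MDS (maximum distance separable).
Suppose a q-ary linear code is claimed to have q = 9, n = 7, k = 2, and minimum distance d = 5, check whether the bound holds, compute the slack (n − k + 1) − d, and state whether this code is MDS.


Singleton RHS = n − k + 1 = 6, slack = 1, bound satisfied, not MDS.

Singleton bound: d ≤ n − k + 1.
Here n = 7, k = 2, so n − k + 1 = 6.
Given d = 5, check d ≤ 6: YES.
Slack = (n − k + 1) − d = 1.
The code is NOT MDS (slack = 1 > 0).
Description: the claimed parameters are [7, 2, 5]_9; such a code would be non-MDS.


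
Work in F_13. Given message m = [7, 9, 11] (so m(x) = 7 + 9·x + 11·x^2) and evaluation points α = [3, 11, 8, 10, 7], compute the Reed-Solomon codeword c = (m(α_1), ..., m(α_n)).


c = [3, 7, 3, 1, 11]

Message polynomial: m(x) = 7 + 9·x + 11·x^2 (mod 13).
For each evaluation point α_i, compute m(α_i) mod 13:
  α_1 = 3: Horner steps 11 → 3 → 3, so m(3) = 3.
  α_2 = 11: Horner steps 11 → 0 → 7, so m(11) = 7.
  α_3 = 8: Horner steps 11 → 6 → 3, so m(8) = 3.
  α_4 = 10: Horner steps 11 → 2 → 1, so m(10) = 1.
  α_5 = 7: Horner steps 11 → 8 → 11, so m(7) = 11.
Codeword c = [3, 7, 3, 1, 11] ∈ F_13^5.


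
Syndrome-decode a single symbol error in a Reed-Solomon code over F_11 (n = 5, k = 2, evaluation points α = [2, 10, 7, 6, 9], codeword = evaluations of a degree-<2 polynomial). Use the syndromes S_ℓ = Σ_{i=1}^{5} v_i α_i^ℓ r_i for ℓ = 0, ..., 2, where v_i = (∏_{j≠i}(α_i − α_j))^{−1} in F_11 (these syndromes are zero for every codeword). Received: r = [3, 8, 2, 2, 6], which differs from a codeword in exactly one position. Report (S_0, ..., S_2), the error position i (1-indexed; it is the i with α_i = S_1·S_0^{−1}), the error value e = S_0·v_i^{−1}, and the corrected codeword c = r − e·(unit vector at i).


S = (5, 8, 4), error at position 4, error magnitude e = 2, c = [3, 8, 2, 0, 6].

Step 1: column multipliers v_i = (∏_{j≠i}(α_i − α_j))^{−1} mod 11.
  i = 1 (α = 2): (2−10)(2−7)(2−6)(2−9) = (−8)·(−5)·(−4)·(−7) = 1120 ≡ 9, so v_1 = 9^{−1} = 5 (mod 11).
  i = 2 (α = 10): (10−2)(10−7)(10−6)(10−9) = 8·3·4·1 = 96 ≡ 8, so v_2 = 8^{−1} = 7 (mod 11).
  i = 3 (α = 7): (7−2)(7−10)(7−6)(7−9) = 5·(−3)·1·(−2) = 30 ≡ 8, so v_3 = 8^{−1} = 7 (mod 11).
  i = 4 (α = 6): (6−2)(6−10)(6−7)(6−9) = 4·(−4)·(−1)·(−3) = −48 ≡ 7, so v_4 = 7^{−1} = 8 (mod 11).
  i = 5 (α = 9): (9−2)(9−10)(9−7)(9−6) = 7·(−1)·2·3 = −42 ≡ 2, so v_5 = 2^{−1} = 6 (mod 11).
  v = [5, 7, 7, 8, 6].
Step 2: syndromes of r = [3, 8, 2, 2, 6] (all sums mod 11).
  S_0 = Σ v_i r_i = 5·3 + 7·8 + 7·2 + 8·2 + 6·6 = 137 ≡ 5.
  S_1 = Σ v_i α_i r_i = 5·2·3 + 7·10·8 + 7·7·2 + 8·6·2 + 6·9·6 = 1108 ≡ 8.
  α_i^2 mod 11 = [4, 1, 5, 3, 4].
  S_2 = Σ v_i α_i^2 r_i = 5·4·3 + 7·1·8 + 7·5·2 + 8·3·2 + 6·4·6 = 378 ≡ 4.
  S = (5, 8, 4) ≠ 0, so r is not a codeword (an error is present).
Step 3: locate the error. For a single error e at position i, S_ℓ = v_i·e·α_i^ℓ, so α_err = S_1/S_0.
  S_0^{−1} = 5^{−1} = 9 (mod 11), so α_err = 8·9 = 72 ≡ 6 = α_4. Error position i = 4.
  Consistency check: S_2/S_1 = 4·7 = 28 ≡ 6 = α_err ✓ (single-error assumption holds).
Step 4: error magnitude e = S_0/v_4 = S_0·∏_{j≠4}(α_4 − α_j) = 5·7 = 35 ≡ 2 (mod 11).
Step 5: correct position 4: c_4 = r_4 − e = 2 − 2 ≡ 0 (mod 11). Hence c = [3, 8, 2, 0, 6].
  Check: interpolating c through the α_i gives m(x) = 10 + 2·x (degree < 2) with m(α_i) = c_i for every i, so c is indeed a codeword.


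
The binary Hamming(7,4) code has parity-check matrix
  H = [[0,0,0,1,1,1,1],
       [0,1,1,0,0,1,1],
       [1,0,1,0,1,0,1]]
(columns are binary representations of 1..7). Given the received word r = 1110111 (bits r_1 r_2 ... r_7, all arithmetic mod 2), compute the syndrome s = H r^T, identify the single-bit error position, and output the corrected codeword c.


s = (1, 0, 0)^T, error position = 4, corrected codeword c = 1111111

Compute s = H r^T mod 2 one row at a time:
  s_1 = 0 + 1 + 1 + 1 = 3 ≡ 1 (mod 2).
  s_2 = 1 + 1 + 1 + 1 = 4 ≡ 0 (mod 2).
  s_3 = 1 + 1 + 1 + 1 = 4 ≡ 0 (mod 2).
s = (1, 0, 0)^T — this equals column 4 of H (binary 100), so error is at position 4.
Correct: flip bit 4 of r = 1110111 to get c = 1111111.


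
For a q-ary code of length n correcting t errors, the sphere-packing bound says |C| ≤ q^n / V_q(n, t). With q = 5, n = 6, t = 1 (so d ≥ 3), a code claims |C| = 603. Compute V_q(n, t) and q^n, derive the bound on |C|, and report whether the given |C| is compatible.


V_q(n, t) = 25, q^n = 15625, Hamming bound = 625, |C| = 603 ≤ bound (satisfied).

Step 1: Compute V_q(n, t) = Σ_{j=0}^1 C(n, j) (q−1)^j.
  j = 0: C(6,0)·(4)^0 = 1·1 = 1.
  j = 1: C(6,1)·(4)^1 = 6·4 = 24.
  V_q(n, t) = 1 + 24 = 25.
Step 2: q^n = 5^6 = 15625.
Step 3: Hamming bound ⌊q^n / V_q(n,t)⌋ = ⌊15625/25⌋ = 625.
Step 4: Compare |C| = 603 to 625: satisfied.
The claimed |C| lies below the Hamming bound.


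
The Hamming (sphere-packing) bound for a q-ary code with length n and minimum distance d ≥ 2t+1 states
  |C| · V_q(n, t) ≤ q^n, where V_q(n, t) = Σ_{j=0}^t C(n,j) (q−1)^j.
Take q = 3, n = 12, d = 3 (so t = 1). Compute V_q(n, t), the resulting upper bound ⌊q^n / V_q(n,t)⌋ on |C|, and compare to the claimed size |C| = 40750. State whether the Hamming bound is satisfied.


V_q(n, t) = 25, q^n = 531441, Hamming bound = 21257, |C| = 40750 > bound (violated).

Step 1: Compute V_q(n, t) = Σ_{j=0}^1 C(n, j) (q−1)^j.
  j = 0: C(12,0)·(2)^0 = 1·1 = 1.
  j = 1: C(12,1)·(2)^1 = 12·2 = 24.
  V_q(n, t) = 1 + 24 = 25.
Step 2: q^n = 3^12 = 531441.
Step 3: Hamming bound ⌊q^n / V_q(n,t)⌋ = ⌊531441/25⌋ = 21257.
Step 4: Compare |C| = 40750 to 21257: violated.
The claimed |C| lies above the Hamming bound, so no 3-ary code of length 12 with d ≥ 3 can have 40750 codewords.


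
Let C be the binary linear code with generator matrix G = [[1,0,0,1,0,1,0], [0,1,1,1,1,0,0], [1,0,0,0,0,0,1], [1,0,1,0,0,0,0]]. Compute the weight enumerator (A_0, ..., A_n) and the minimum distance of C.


Weight distribution: A_0 = 1, A_2 = 3, A_3 = 4, A_4 = 3, A_5 = 4, A_6 = 1. Minimum distance d = 2.

Enumerate all 2^4 = 16 messages m ∈ F_2^4.
For each, compute codeword c = mG in F_2^7, then tally its weight.
  m = 0000 → c = 0000000, weight = 0.
  m = 1000 → c = 1001010, weight = 3.
  m = 0100 → c = 0111100, weight = 4.
  m = 1100 → c = 1110110, weight = 5.
  m = 0010 → c = 1000001, weight = 2.
  m = 1010 → c = 0001011, weight = 3.
  m = 0110 → c = 1111101, weight = 6.
  m = 1110 → c = 0110111, weight = 5.
  m = 0001 → c = 1010000, weight = 2.
  m = 1001 → c = 0011010, weight = 3.
  m = 0101 → c = 1101100, weight = 4.
  m = 1101 → c = 0100110, weight = 3.
  m = 0011 → c = 0010001, weight = 2.
  m = 1011 → c = 1011011, weight = 5.
  m = 0111 → c = 0101101, weight = 4.
  m = 1111 → c = 1100111, weight = 5.
Tally weights:
  weight 0: 1 codewords.
  weight 2: 3 codewords.
  weight 3: 4 codewords.
  weight 4: 3 codewords.
  weight 5: 4 codewords.
  weight 6: 1 codewords.
Minimum distance d = smallest w > 0 with A_w > 0 = 2.
Sanity: Σ A_w = 16 = 2^4 = 16 ✓.


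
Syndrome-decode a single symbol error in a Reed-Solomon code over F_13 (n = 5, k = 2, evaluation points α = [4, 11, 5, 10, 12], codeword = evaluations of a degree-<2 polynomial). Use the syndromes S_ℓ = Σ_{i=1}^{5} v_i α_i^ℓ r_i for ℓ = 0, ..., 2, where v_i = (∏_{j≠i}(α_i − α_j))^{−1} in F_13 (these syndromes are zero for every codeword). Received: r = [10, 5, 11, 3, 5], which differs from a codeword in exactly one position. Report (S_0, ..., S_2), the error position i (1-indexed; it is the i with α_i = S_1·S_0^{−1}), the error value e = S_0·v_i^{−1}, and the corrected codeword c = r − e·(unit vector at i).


S = (4, 5, 3), error at position 2, error magnitude e = 1, c = [10, 4, 11, 3, 5].

Step 1: column multipliers v_i = (∏_{j≠i}(α_i − α_j))^{−1} mod 13.
  i = 1 (α = 4): (4−11)(4−5)(4−10)(4−12) = (−7)·(−1)·(−6)·(−8) = 336 ≡ 11, so v_1 = 11^{−1} = 6 (mod 13).
  i = 2 (α = 11): (11−4)(11−5)(11−10)(11−12) = 7·6·1·(−1) = −42 ≡ 10, so v_2 = 10^{−1} = 4 (mod 13).
  i = 3 (α = 5): (5−4)(5−11)(5−10)(5−12) = 1·(−6)·(−5)·(−7) = −210 ≡ 11, so v_3 = 11^{−1} = 6 (mod 13).
  i = 4 (α = 10): (10−4)(10−11)(10−5)(10−12) = 6·(−1)·5·(−2) = 60 ≡ 8, so v_4 = 8^{−1} = 5 (mod 13).
  i = 5 (α = 12): (12−4)(12−11)(12−5)(12−10) = 8·1·7·2 = 112 ≡ 8, so v_5 = 8^{−1} = 5 (mod 13).
  v = [6, 4, 6, 5, 5].
Step 2: syndromes of r = [10, 5, 11, 3, 5] (all sums mod 13).
  S_0 = Σ v_i r_i = 6·10 + 4·5 + 6·11 + 5·3 + 5·5 = 186 ≡ 4.
  S_1 = Σ v_i α_i r_i = 6·4·10 + 4·11·5 + 6·5·11 + 5·10·3 + 5·12·5 = 1240 ≡ 5.
  α_i^2 mod 13 = [3, 4, 12, 9, 1].
  S_2 = Σ v_i α_i^2 r_i = 6·3·10 + 4·4·5 + 6·12·11 + 5·9·3 + 5·1·5 = 1212 ≡ 3.
  S = (4, 5, 3) ≠ 0, so r is not a codeword (an error is present).
Step 3: locate the error. For a single error e at position i, S_ℓ = v_i·e·α_i^ℓ, so α_err = S_1/S_0.
  S_0^{−1} = 4^{−1} = 10 (mod 13), so α_err = 5·10 = 50 ≡ 11 = α_2. Error position i = 2.
  Consistency check: S_2/S_1 = 3·8 = 24 ≡ 11 = α_err ✓ (single-error assumption holds).
Step 4: error magnitude e = S_0/v_2 = S_0·∏_{j≠2}(α_2 − α_j) = 4·10 = 40 ≡ 1 (mod 13).
Step 5: correct position 2: c_2 = r_2 − e = 5 − 1 ≡ 4 (mod 13). Hence c = [10, 4, 11, 3, 5].
  Check: interpolating c through the α_i gives m(x) = 6 + 1·x (degree < 2) with m(α_i) = c_i for every i, so c is indeed a codeword.


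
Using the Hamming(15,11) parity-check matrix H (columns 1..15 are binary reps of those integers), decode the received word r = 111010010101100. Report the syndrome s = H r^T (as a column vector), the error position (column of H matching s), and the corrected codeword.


s = (0, 1, 1, 0)^T, error position = 6, corrected codeword c = 111011010101100

Compute s = H r^T mod 2 one row at a time:
  s_1 = 1 + 0 + 1 + 0 + 1 + 1 + 0 + 0 = 4 ≡ 0 (mod 2).
  s_2 = 0 + 1 + 0 + 0 + 1 + 1 + 0 + 0 = 3 ≡ 1 (mod 2).
  s_3 = 1 + 1 + 0 + 0 + 1 + 0 + 0 + 0 = 3 ≡ 1 (mod 2).
  s_4 = 1 + 1 + 1 + 0 + 0 + 0 + 1 + 0 = 4 ≡ 0 (mod 2).
s = (0, 1, 1, 0)^T — this equals column 6 of H (binary 0110), so error is at position 6.
Correct: flip bit 6 of r = 111010010101100 to get c = 111011010101100.


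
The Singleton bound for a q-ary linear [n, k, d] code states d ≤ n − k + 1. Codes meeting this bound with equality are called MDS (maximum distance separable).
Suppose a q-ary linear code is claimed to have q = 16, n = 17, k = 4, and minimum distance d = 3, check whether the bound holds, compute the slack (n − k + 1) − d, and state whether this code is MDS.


Singleton RHS = n − k + 1 = 14, slack = 11, bound satisfied, not MDS.

Singleton bound: d ≤ n − k + 1.
Here n = 17, k = 4, so n − k + 1 = 14.
Given d = 3, check d ≤ 14: YES.
Slack = (n − k + 1) − d = 11.
The code is NOT MDS (slack = 11 > 0).
Description: the claimed parameters are [17, 4, 3]_16; such a code would be non-MDS.


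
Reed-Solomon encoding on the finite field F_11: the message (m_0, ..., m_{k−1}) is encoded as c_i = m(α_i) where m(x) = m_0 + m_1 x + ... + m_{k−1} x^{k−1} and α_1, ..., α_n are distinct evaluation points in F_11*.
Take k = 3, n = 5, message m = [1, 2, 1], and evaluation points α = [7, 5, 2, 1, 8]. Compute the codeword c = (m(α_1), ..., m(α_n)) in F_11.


c = [9, 3, 9, 4, 4]

Message polynomial: m(x) = 1 + 2·x + 1·x^2 (mod 11).
For each evaluation point α_i, compute m(α_i) mod 11:
  α_1 = 7: Horner steps 1 → 9 → 9, so m(7) = 9.
  α_2 = 5: Horner steps 1 → 7 → 3, so m(5) = 3.
  α_3 = 2: Horner steps 1 → 4 → 9, so m(2) = 9.
  α_4 = 1: Horner steps 1 → 3 → 4, so m(1) = 4.
  α_5 = 8: Horner steps 1 → 10 → 4, so m(8) = 4.
Codeword c = [9, 3, 9, 4, 4] ∈ F_11^5.


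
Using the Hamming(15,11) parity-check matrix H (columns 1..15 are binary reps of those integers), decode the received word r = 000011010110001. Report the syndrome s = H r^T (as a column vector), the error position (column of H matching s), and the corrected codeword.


s = (0, 1, 0, 1)^T, error position = 5, corrected codeword c = 000001010110001

Compute s = H r^T mod 2 one row at a time:
  s_1 = 1 + 0 + 1 + 1 + 0 + 0 + 0 + 1 = 4 ≡ 0 (mod 2).
  s_2 = 0 + 1 + 1 + 0 + 0 + 0 + 0 + 1 = 3 ≡ 1 (mod 2).
  s_3 = 0 + 0 + 1 + 0 + 1 + 1 + 0 + 1 = 4 ≡ 0 (mod 2).
  s_4 = 0 + 0 + 1 + 0 + 0 + 1 + 0 + 1 = 3 ≡ 1 (mod 2).
s = (0, 1, 0, 1)^T — this equals column 5 of H (binary 0101), so error is at position 5.
Correct: flip bit 5 of r = 000011010110001 to get c = 000001010110001.


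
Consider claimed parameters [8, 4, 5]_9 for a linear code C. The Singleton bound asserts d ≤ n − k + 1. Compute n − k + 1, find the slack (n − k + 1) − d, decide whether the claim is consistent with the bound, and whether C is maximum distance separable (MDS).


Singleton RHS = n − k + 1 = 5, slack = 0, bound satisfied, MDS.

Singleton bound: d ≤ n − k + 1.
Here n = 8, k = 4, so n − k + 1 = 5.
Given d = 5, check d ≤ 5: YES.
Slack = (n − k + 1) − d = 0.
The code is MDS (slack = 0).
Description: the claimed parameters are [8, 4, 5]_9; such a code would be MDS (meets Singleton bound).


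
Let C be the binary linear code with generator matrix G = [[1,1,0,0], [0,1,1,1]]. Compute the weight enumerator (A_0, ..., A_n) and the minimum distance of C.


Weight distribution: A_0 = 1, A_2 = 1, A_3 = 2. Minimum distance d = 2.

Enumerate all 2^2 = 4 messages m ∈ F_2^2.
For each, compute codeword c = mG in F_2^4, then tally its weight.
  m = 00 → c = 0000, weight = 0.
  m = 10 → c = 1100, weight = 2.
  m = 01 → c = 0111, weight = 3.
  m = 11 → c = 1011, weight = 3.
Tally weights:
  weight 0: 1 codewords.
  weight 2: 1 codewords.
  weight 3: 2 codewords.
Minimum distance d = smallest w > 0 with A_w > 0 = 2.
Sanity: Σ A_w = 4 = 2^2 = 4 ✓.


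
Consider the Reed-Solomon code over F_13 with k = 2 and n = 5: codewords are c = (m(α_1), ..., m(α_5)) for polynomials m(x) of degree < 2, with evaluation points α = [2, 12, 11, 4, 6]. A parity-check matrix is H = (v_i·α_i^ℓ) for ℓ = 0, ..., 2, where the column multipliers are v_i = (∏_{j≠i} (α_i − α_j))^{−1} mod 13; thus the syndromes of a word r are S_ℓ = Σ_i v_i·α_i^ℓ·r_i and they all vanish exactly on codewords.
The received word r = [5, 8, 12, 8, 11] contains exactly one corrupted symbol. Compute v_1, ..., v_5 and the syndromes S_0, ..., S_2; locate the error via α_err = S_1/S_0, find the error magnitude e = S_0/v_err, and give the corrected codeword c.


S = (12, 1, 12), error at position 2, error magnitude e = 1, c = [5, 7, 12, 8, 11].

Step 1: column multipliers v_i = (∏_{j≠i}(α_i − α_j))^{−1} mod 13.
  i = 1 (α = 2): (2−12)(2−11)(2−4)(2−6) = (−10)·(−9)·(−2)·(−4) = 720 ≡ 5, so v_1 = 5^{−1} = 8 (mod 13).
  i = 2 (α = 12): (12−2)(12−11)(12−4)(12−6) = 10·1·8·6 = 480 ≡ 12, so v_2 = 12^{−1} = 12 (mod 13).
  i = 3 (α = 11): (11−2)(11−12)(11−4)(11−6) = 9·(−1)·7·5 = −315 ≡ 10, so v_3 = 10^{−1} = 4 (mod 13).
  i = 4 (α = 4): (4−2)(4−12)(4−11)(4−6) = 2·(−8)·(−7)·(−2) = −224 ≡ 10, so v_4 = 10^{−1} = 4 (mod 13).
  i = 5 (α = 6): (6−2)(6−12)(6−11)(6−4) = 4·(−6)·(−5)·2 = 240 ≡ 6, so v_5 = 6^{−1} = 11 (mod 13).
  v = [8, 12, 4, 4, 11].
Step 2: syndromes of r = [5, 8, 12, 8, 11] (all sums mod 13).
  S_0 = Σ v_i r_i = 8·5 + 12·8 + 4·12 + 4·8 + 11·11 = 337 ≡ 12.
  S_1 = Σ v_i α_i r_i = 8·2·5 + 12·12·8 + 4·11·12 + 4·4·8 + 11·6·11 = 2614 ≡ 1.
  α_i^2 mod 13 = [4, 1, 4, 3, 10].
  S_2 = Σ v_i α_i^2 r_i = 8·4·5 + 12·1·8 + 4·4·12 + 4·3·8 + 11·10·11 = 1754 ≡ 12.
  S = (12, 1, 12) ≠ 0, so r is not a codeword (an error is present).
Step 3: locate the error. For a single error e at position i, S_ℓ = v_i·e·α_i^ℓ, so α_err = S_1/S_0.
  S_0^{−1} = 12^{−1} = 12 (mod 13), so α_err = 1·12 = 12 ≡ 12 = α_2. Error position i = 2.
  Consistency check: S_2/S_1 = 12·1 = 12 ≡ 12 = α_err ✓ (single-error assumption holds).
Step 4: error magnitude e = S_0/v_2 = S_0·∏_{j≠2}(α_2 − α_j) = 12·12 = 144 ≡ 1 (mod 13).
Step 5: correct position 2: c_2 = r_2 − e = 8 − 1 ≡ 7 (mod 13). Hence c = [5, 7, 12, 8, 11].
  Check: interpolating c through the α_i gives m(x) = 2 + 8·x (degree < 2) with m(α_i) = c_i for every i, so c is indeed a codeword.


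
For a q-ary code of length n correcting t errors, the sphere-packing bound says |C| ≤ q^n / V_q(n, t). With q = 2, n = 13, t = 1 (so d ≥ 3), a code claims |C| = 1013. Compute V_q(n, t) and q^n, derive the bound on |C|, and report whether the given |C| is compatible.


V_q(n, t) = 14, q^n = 8192, Hamming bound = 585, |C| = 1013 > bound (violated).

Step 1: Compute V_q(n, t) = Σ_{j=0}^1 C(n, j) (q−1)^j.
  j = 0: C(13,0)·(1)^0 = 1·1 = 1.
  j = 1: C(13,1)·(1)^1 = 13·1 = 13.
  V_q(n, t) = 1 + 13 = 14.
Step 2: q^n = 2^13 = 8192.
Step 3: Hamming bound ⌊q^n / V_q(n,t)⌋ = ⌊8192/14⌋ = 585.
Step 4: Compare |C| = 1013 to 585: violated.
The claimed |C| lies above the Hamming bound, so no 2-ary code of length 13 with d ≥ 3 can have 1013 codewords.


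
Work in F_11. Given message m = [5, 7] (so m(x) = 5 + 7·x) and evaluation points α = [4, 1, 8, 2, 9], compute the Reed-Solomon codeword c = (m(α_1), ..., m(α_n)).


c = [0, 1, 6, 8, 2]

Message polynomial: m(x) = 5 + 7·x (mod 11).
For each evaluation point α_i, compute m(α_i) mod 11:
  α_1 = 4: Horner steps 7 → 0, so m(4) = 0.
  α_2 = 1: Horner steps 7 → 1, so m(1) = 1.
  α_3 = 8: Horner steps 7 → 6, so m(8) = 6.
  α_4 = 2: Horner steps 7 → 8, so m(2) = 8.
  α_5 = 9: Horner steps 7 → 2, so m(9) = 2.
Codeword c = [0, 1, 6, 8, 2] ∈ F_11^5.


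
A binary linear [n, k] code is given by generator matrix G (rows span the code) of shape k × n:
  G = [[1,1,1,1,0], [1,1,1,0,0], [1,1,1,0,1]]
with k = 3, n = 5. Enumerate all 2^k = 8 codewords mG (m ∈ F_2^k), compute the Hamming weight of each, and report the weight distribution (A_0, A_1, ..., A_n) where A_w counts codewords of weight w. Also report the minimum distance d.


Weight distribution: A_0 = 1, A_1 = 2, A_2 = 1, A_3 = 1, A_4 = 2, A_5 = 1. Minimum distance d = 1.

Enumerate all 2^3 = 8 messages m ∈ F_2^3.
For each, compute codeword c = mG in F_2^5, then tally its weight.
  m = 000 → c = 00000, weight = 0.
  m = 100 → c = 11110, weight = 4.
  m = 010 → c = 11100, weight = 3.
  m = 110 → c = 00010, weight = 1.
  m = 001 → c = 11101, weight = 4.
  m = 101 → c = 00011, weight = 2.
  m = 011 → c = 00001, weight = 1.
  m = 111 → c = 11111, weight = 5.
Tally weights:
  weight 0: 1 codewords.
  weight 1: 2 codewords.
  weight 2: 1 codewords.
  weight 3: 1 codewords.
  weight 4: 2 codewords.
  weight 5: 1 codewords.
Minimum distance d = smallest w > 0 with A_w > 0 = 1.
Sanity: Σ A_w = 8 = 2^3 = 8 ✓.


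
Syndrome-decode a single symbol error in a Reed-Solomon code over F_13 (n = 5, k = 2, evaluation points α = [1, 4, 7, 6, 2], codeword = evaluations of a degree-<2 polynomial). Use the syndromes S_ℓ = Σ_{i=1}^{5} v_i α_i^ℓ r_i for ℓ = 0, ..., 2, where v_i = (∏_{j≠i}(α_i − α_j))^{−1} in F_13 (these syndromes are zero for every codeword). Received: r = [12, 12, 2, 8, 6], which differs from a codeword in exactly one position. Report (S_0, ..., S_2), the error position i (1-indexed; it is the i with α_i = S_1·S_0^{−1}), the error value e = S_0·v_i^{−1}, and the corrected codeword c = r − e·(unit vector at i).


S = (7, 2, 8), error at position 2, error magnitude e = 5, c = [12, 7, 2, 8, 6].

Step 1: column multipliers v_i = (∏_{j≠i}(α_i − α_j))^{−1} mod 13.
  i = 1 (α = 1): (1−4)(1−7)(1−6)(1−2) = (−3)·(−6)·(−5)·(−1) = 90 ≡ 12, so v_1 = 12^{−1} = 12 (mod 13).
  i = 2 (α = 4): (4−1)(4−7)(4−6)(4−2) = 3·(−3)·(−2)·2 = 36 ≡ 10, so v_2 = 10^{−1} = 4 (mod 13).
  i = 3 (α = 7): (7−1)(7−4)(7−6)(7−2) = 6·3·1·5 = 90 ≡ 12, so v_3 = 12^{−1} = 12 (mod 13).
  i = 4 (α = 6): (6−1)(6−4)(6−7)(6−2) = 5·2·(−1)·4 = −40 ≡ 12, so v_4 = 12^{−1} = 12 (mod 13).
  i = 5 (α = 2): (2−1)(2−4)(2−7)(2−6) = 1·(−2)·(−5)·(−4) = −40 ≡ 12, so v_5 = 12^{−1} = 12 (mod 13).
  v = [12, 4, 12, 12, 12].
Step 2: syndromes of r = [12, 12, 2, 8, 6] (all sums mod 13).
  S_0 = Σ v_i r_i = 12·12 + 4·12 + 12·2 + 12·8 + 12·6 = 384 ≡ 7.
  S_1 = Σ v_i α_i r_i = 12·1·12 + 4·4·12 + 12·7·2 + 12·6·8 + 12·2·6 = 1224 ≡ 2.
  α_i^2 mod 13 = [1, 3, 10, 10, 4].
  S_2 = Σ v_i α_i^2 r_i = 12·1·12 + 4·3·12 + 12·10·2 + 12·10·8 + 12·4·6 = 1776 ≡ 8.
  S = (7, 2, 8) ≠ 0, so r is not a codeword (an error is present).
Step 3: locate the error. For a single error e at position i, S_ℓ = v_i·e·α_i^ℓ, so α_err = S_1/S_0.
  S_0^{−1} = 7^{−1} = 2 (mod 13), so α_err = 2·2 = 4 ≡ 4 = α_2. Error position i = 2.
  Consistency check: S_2/S_1 = 8·7 = 56 ≡ 4 = α_err ✓ (single-error assumption holds).
Step 4: error magnitude e = S_0/v_2 = S_0·∏_{j≠2}(α_2 − α_j) = 7·10 = 70 ≡ 5 (mod 13).
Step 5: correct position 2: c_2 = r_2 − e = 12 − 5 ≡ 7 (mod 13). Hence c = [12, 7, 2, 8, 6].
  Check: interpolating c through the α_i gives m(x) = 5 + 7·x (degree < 2) with m(α_i) = c_i for every i, so c is indeed a codeword.


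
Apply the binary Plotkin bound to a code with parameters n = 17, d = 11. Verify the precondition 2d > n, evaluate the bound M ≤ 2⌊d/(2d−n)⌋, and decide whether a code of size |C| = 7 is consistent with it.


Plotkin bound M ≤ 4; given |C| = 7 > bound (violated).

Check applicability: 2d = 22, n = 17.
2d − n = 5 > 0, so Plotkin applies.
Compute d/(2d−n) = 11/5 ≈ 2.2000.
⌊d/(2d−n)⌋ = 2.
Plotkin bound: M ≤ 2·2 = 4.
Given |C| = 7, check: VIOLATED.
This |C| is above the Plotkin bound, so no binary code with n = 17, d = 11 and 7 codewords exists.


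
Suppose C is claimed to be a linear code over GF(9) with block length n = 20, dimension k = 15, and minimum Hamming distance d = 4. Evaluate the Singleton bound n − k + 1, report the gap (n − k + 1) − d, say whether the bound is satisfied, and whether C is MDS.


Singleton RHS = n − k + 1 = 6, slack = 2, bound satisfied, not MDS.

Singleton bound: d ≤ n − k + 1.
Here n = 20, k = 15, so n − k + 1 = 6.
Given d = 4, check d ≤ 6: YES.
Slack = (n − k + 1) − d = 2.
The code is NOT MDS (slack = 2 > 0).
Description: the claimed parameters are [20, 15, 4]_9; such a code would be non-MDS.


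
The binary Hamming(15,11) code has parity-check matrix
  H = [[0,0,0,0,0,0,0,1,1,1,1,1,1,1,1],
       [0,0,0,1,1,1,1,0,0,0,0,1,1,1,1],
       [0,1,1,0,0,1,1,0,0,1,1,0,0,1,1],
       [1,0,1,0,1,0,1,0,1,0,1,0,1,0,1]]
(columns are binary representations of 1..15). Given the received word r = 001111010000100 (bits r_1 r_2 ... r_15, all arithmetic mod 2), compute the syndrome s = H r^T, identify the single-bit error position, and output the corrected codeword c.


s = (0, 0, 0, 1)^T, error position = 1, corrected codeword c = 101111010000100

Compute s = H r^T mod 2 one row at a time:
  s_1 = 1 + 0 + 0 + 0 + 0 + 1 + 0 + 0 = 2 ≡ 0 (mod 2).
  s_2 = 1 + 1 + 1 + 0 + 0 + 1 + 0 + 0 = 4 ≡ 0 (mod 2).
  s_3 = 0 + 1 + 1 + 0 + 0 + 0 + 0 + 0 = 2 ≡ 0 (mod 2).
  s_4 = 0 + 1 + 1 + 0 + 0 + 0 + 1 + 0 = 3 ≡ 1 (mod 2).
s = (0, 0, 0, 1)^T — this equals column 1 of H (binary 0001), so error is at position 1.
Correct: flip bit 1 of r = 001111010000100 to get c = 101111010000100.
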